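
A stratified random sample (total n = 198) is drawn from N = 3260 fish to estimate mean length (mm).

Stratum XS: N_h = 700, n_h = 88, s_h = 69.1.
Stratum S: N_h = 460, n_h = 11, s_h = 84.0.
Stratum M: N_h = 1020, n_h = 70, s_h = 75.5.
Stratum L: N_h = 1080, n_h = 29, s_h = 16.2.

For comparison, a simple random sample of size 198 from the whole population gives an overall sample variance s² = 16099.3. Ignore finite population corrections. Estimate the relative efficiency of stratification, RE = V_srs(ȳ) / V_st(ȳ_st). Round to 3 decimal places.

V̂(ȳ_st) = Σ W_h² s_h²/n_h, with W_h = N_h/N and N = 3260:
  stratum XS: (700/3260)²·69.1²/88 = 2.50169
  stratum S: (460/3260)²·84.0²/11 = 12.7716
  stratum M: (1020/3260)²·75.5²/70 = 7.97188
  stratum L: (1080/3260)²·16.2²/29 = 0.993217
V_st = 24.2384
V_srs = s²/n = 16099.3/198 = 81.3096
Relative efficiency = V_srs / V_st = 81.3096/24.2384 = 3.3546

RE ≈ 3.355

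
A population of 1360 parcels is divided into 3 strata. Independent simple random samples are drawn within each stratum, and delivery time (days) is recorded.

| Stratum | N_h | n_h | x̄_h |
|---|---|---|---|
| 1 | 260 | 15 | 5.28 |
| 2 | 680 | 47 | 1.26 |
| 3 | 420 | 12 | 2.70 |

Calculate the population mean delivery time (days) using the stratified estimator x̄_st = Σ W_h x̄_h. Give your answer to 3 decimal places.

x̄_st ≈ 2.473

N = Σ N_h = 1360. Stratum weights W_h = N_h/N.
x̄_st = (260·5.28 + 680·1.26 + 420·2.70) / 1360 = 2.47324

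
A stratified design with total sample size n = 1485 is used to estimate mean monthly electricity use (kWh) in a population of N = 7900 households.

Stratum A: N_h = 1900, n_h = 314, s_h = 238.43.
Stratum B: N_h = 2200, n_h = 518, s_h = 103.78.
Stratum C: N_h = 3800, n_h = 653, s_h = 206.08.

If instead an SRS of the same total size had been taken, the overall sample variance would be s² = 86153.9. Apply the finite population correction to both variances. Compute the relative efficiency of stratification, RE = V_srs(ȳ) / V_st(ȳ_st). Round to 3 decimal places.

V̂(ȳ_st) = Σ W_h² (1 − n_h/N_h) s_h²/n_h, with W_h = N_h/N and N = 7900:
  stratum A: (1900/7900)²·(1 − 314/1900)·238.43²/314 = 8.74168
  stratum B: (2200/7900)²·(1 − 518/2200)·103.78²/518 = 1.2328
  stratum C: (3800/7900)²·(1 − 653/3800)·206.08²/653 = 12.4619
V_st = 22.4364
V_srs = (1 − 1485/7900)·86153.9/1485 = 47.1105
Relative efficiency = V_srs / V_st = 47.1105/22.4364 = 2.0997

RE ≈ 2.100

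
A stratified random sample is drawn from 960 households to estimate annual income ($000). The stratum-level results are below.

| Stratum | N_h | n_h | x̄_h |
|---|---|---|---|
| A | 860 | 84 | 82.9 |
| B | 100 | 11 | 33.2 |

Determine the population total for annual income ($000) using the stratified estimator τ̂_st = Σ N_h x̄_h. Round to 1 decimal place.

τ̂_st ≈ 74614.0

τ̂_st = Σ N_h x̄_h = 860·82.9 + 100·33.2 = 74614.0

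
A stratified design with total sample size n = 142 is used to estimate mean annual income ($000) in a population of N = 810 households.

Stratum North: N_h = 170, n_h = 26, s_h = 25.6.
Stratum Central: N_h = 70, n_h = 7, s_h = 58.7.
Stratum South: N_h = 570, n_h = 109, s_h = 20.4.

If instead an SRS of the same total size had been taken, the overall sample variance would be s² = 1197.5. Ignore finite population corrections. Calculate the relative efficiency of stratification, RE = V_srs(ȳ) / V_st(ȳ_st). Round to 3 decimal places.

RE ≈ 1.263

V̂(ȳ_st) = Σ W_h² s_h²/n_h, with W_h = N_h/N and N = 810:
  stratum North: (170/810)²·25.6²/26 = 1.11028
  stratum Central: (70/810)²·58.7²/7 = 3.67624
  stratum South: (570/810)²·20.4²/109 = 1.89066
V_st = 6.67719
V_srs = s²/n = 1197.5/142 = 8.4331
Relative efficiency = V_srs / V_st = 8.4331/6.67719 = 1.2630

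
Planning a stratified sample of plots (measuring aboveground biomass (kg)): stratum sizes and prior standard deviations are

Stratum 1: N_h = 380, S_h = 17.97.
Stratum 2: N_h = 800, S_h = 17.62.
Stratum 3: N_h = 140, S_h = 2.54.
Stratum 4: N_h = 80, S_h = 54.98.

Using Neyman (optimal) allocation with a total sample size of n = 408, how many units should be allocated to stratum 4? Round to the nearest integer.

Neyman allocation: n_h = n · N_h S_h / Σ N_i S_i, with n = 408.
  stratum 1: N_h·S_h = 380·17.97 = 6828.60
  stratum 2: N_h·S_h = 800·17.62 = 14096.00
  stratum 3: N_h·S_h = 140·2.54 = 355.60
  stratum 4: N_h·S_h = 80·54.98 = 4398.40
Σ N_h S_h = 25678.60
n for stratum 4 = 408·4398.40/25678.60 = 69.885 → 70

70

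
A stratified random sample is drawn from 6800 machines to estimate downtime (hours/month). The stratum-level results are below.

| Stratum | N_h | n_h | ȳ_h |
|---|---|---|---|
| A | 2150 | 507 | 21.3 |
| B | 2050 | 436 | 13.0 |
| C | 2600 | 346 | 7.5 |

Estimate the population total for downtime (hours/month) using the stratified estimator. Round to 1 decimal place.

τ̂_st ≈ 91945.0

τ̂_st = Σ N_h ȳ_h = 2150·21.3 + 2050·13.0 + 2600·7.5 = 91945.0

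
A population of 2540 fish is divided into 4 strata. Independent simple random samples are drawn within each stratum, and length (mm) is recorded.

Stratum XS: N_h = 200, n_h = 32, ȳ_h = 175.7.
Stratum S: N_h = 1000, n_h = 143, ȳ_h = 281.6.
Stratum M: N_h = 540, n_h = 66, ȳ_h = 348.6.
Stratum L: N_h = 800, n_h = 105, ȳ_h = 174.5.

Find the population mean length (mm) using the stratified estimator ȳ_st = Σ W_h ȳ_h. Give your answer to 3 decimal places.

N = Σ N_h = 2540. Stratum weights W_h = N_h/N.
ȳ_st = (200·175.7 + 1000·281.6 + 540·348.6 + 800·174.5) / 2540 = 253.77323

ȳ_st ≈ 253.773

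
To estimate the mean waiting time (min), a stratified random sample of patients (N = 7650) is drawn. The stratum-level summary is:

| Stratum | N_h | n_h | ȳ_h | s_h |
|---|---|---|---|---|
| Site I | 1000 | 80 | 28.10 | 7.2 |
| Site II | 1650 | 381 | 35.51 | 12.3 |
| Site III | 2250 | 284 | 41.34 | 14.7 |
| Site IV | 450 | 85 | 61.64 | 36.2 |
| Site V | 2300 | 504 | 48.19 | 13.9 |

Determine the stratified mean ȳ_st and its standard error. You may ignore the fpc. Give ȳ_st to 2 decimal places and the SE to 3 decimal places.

ȳ_st = Σ W_h ȳ_h = (1000·28.10 + 1650·35.51 + 2250·41.34 + 450·61.64 + 2300·48.19)/7650 = 41.60542
V̂(ȳ_st) = Σ W_h² s_h²/n_h, with W_h = N_h/N and N = 7650:
  stratum Site I: (1000/7650)²·7.2²/80 = 0.0110727
  stratum Site II: (1650/7650)²·12.3²/381 = 0.0184727
  stratum Site III: (2250/7650)²·14.7²/284 = 0.0658201
  stratum Site IV: (450/7650)²·36.2²/85 = 0.0533458
  stratum Site V: (2300/7650)²·13.9²/504 = 0.0346523
V̂(ȳ_st) = 0.183364
SE(ȳ_st) = √0.183364 = 0.42821

ȳ_st ≈ 41.61, SE ≈ 0.428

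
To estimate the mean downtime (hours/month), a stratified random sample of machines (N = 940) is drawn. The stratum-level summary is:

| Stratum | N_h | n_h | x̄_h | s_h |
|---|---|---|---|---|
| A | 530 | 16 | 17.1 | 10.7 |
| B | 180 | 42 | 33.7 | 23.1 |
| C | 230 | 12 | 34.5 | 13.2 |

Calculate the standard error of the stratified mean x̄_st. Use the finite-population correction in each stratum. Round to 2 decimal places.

SE(x̄_st) ≈ 1.84

V̂(x̄_st) = Σ W_h² (1 − n_h/N_h) s_h²/n_h, with W_h = N_h/N and N = 940:
  stratum A: (530/940)²·(1 − 16/530)·10.7²/16 = 2.20613
  stratum B: (180/940)²·(1 − 42/180)·23.1²/42 = 0.357166
  stratum C: (230/940)²·(1 − 12/230)·13.2²/12 = 0.823939
V̂(x̄_st) = 3.38723
SE(x̄_st) = √3.38723 = 1.84044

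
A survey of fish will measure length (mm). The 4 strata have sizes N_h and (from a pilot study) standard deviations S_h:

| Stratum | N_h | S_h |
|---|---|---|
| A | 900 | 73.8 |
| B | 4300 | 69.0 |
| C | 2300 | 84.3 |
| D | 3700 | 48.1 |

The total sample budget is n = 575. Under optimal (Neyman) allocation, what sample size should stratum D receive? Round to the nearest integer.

Neyman allocation: n_h = n · N_h S_h / Σ N_i S_i, with n = 575.
  stratum A: N_h·S_h = 900·73.8 = 66420.00
  stratum B: N_h·S_h = 4300·69.0 = 296700.00
  stratum C: N_h·S_h = 2300·84.3 = 193890.00
  stratum D: N_h·S_h = 3700·48.1 = 177970.00
Σ N_h S_h = 734980.00
n for stratum D = 575·177970.00/734980.00 = 139.232 → 139

139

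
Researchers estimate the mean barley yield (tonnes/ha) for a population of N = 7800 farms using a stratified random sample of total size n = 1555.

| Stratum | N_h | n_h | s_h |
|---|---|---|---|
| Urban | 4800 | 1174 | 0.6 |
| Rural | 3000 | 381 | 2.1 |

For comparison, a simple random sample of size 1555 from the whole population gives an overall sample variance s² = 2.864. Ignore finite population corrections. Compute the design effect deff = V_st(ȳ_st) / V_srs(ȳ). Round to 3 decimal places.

V̂(ȳ_st) = Σ W_h² s_h²/n_h, with W_h = N_h/N and N = 7800:
  stratum Urban: (4800/7800)²·0.6²/1174 = 0.000116126
  stratum Rural: (3000/7800)²·2.1²/381 = 0.00171225
V_st = 0.00182837
V_srs = s²/n = 2.864/1555 = 0.0018418
deff = V_st / V_srs = 0.00182837/0.0018418 = 0.9927

deff ≈ 0.993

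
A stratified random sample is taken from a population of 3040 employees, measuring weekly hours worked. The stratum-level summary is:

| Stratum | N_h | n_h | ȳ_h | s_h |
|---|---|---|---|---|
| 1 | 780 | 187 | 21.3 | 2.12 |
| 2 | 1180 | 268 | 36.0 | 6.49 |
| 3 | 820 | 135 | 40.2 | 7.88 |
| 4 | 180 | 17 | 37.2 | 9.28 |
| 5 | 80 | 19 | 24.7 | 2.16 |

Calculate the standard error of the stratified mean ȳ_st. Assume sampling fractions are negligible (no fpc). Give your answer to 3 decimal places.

V̂(ȳ_st) = Σ W_h² s_h²/n_h, with W_h = N_h/N and N = 3040:
  stratum 1: (780/3040)²·2.12²/187 = 0.00158224
  stratum 2: (1180/3040)²·6.49²/268 = 0.0236794
  stratum 3: (820/3040)²·7.88²/135 = 0.0334656
  stratum 4: (180/3040)²·9.28²/17 = 0.0177601
  stratum 5: (80/3040)²·2.16²/19 = 0.000170054
V̂(ȳ_st) = 0.0766575
SE(ȳ_st) = √0.0766575 = 0.276871

SE(ȳ_st) ≈ 0.277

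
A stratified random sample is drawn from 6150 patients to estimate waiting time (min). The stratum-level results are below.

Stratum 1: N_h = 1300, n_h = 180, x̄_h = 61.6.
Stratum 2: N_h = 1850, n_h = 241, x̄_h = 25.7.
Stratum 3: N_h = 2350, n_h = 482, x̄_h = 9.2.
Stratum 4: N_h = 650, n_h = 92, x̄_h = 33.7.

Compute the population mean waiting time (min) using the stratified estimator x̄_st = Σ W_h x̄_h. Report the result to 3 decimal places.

x̄_st ≈ 27.829

N = Σ N_h = 6150. Stratum weights W_h = N_h/N.
x̄_st = (1300·61.6 + 1850·25.7 + 2350·9.2 + 650·33.7) / 6150 = 27.82927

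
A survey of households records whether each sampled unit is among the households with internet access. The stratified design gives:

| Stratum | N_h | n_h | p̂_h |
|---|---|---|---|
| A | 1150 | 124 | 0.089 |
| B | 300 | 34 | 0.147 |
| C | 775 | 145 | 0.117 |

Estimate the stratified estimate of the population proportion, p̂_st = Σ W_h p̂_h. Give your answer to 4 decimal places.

N = 2225; stratum weights W_h = N_h/N.
p̂_st = Σ W_h p̂_h = (1150·0.089 + 300·0.147 + 775·0.117)/2225 = 0.10657

p̂_st ≈ 0.1066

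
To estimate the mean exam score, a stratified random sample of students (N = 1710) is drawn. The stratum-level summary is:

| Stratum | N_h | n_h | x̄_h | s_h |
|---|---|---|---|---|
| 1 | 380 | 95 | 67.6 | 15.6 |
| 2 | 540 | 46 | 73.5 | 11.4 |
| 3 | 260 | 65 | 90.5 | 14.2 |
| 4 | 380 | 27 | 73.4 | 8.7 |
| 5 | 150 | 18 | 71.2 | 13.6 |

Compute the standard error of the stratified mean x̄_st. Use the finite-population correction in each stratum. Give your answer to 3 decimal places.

V̂(x̄_st) = Σ W_h² (1 − n_h/N_h) s_h²/n_h, with W_h = N_h/N and N = 1710:
  stratum 1: (380/1710)²·(1 − 95/380)·15.6²/95 = 0.0948772
  stratum 2: (540/1710)²·(1 − 46/540)·11.4²/46 = 0.257739
  stratum 3: (260/1710)²·(1 − 65/260)·14.2²/65 = 0.0537872
  stratum 4: (380/1710)²·(1 − 27/380)·8.7²/27 = 0.1286
  stratum 5: (150/1710)²·(1 − 18/150)·13.6²/18 = 0.069579
V̂(x̄_st) = 0.604583
SE(x̄_st) = √0.604583 = 0.777549

SE(x̄_st) ≈ 0.778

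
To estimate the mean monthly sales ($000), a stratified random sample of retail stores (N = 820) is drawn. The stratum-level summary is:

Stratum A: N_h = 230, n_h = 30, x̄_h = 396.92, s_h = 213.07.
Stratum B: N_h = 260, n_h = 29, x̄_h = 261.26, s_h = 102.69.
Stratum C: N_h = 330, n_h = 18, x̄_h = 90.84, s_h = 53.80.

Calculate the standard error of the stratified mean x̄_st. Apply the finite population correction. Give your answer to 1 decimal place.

V̂(x̄_st) = Σ W_h² (1 − n_h/N_h) s_h²/n_h, with W_h = N_h/N and N = 820:
  stratum A: (230/820)²·(1 − 30/230)·213.07²/30 = 103.527
  stratum B: (260/820)²·(1 − 29/260)·102.69²/29 = 32.48
  stratum C: (330/820)²·(1 − 18/330)·53.80²/18 = 24.6225
V̂(x̄_st) = 160.63
SE(x̄_st) = √160.63 = 12.674

SE(x̄_st) ≈ 12.7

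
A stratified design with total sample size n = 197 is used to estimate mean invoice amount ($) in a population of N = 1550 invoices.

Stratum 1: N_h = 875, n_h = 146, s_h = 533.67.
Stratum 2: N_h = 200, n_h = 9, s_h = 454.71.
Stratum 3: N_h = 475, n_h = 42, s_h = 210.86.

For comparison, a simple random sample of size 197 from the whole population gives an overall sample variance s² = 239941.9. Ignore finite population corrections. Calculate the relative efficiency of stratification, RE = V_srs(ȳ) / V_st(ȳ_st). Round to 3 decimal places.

V̂(ȳ_st) = Σ W_h² s_h²/n_h, with W_h = N_h/N and N = 1550:
  stratum 1: (875/1550)²·533.67²/146 = 621.649
  stratum 2: (200/1550)²·454.71²/9 = 382.493
  stratum 3: (475/1550)²·210.86²/42 = 99.4175
V_st = 1103.56
V_srs = s²/n = 239941.9/197 = 1217.98
Relative efficiency = V_srs / V_st = 1217.98/1103.56 = 1.1037

RE ≈ 1.104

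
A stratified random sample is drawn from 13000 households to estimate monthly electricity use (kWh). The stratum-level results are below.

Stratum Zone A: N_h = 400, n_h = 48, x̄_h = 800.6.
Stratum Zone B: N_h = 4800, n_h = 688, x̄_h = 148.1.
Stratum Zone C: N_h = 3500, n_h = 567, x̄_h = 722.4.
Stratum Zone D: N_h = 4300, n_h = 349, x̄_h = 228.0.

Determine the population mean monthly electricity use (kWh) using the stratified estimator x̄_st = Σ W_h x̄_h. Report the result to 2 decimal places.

x̄_st ≈ 349.22

N = Σ N_h = 13000. Stratum weights W_h = N_h/N.
x̄_st = (400·800.6 + 4800·148.1 + 3500·722.4 + 4300·228.0) / 13000 = 349.2246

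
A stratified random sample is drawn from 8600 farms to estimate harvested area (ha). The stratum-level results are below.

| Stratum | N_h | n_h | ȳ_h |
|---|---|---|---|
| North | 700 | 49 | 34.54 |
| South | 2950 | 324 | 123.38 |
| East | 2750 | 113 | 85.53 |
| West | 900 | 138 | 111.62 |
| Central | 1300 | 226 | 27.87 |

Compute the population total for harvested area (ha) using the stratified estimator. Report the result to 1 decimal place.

τ̂_st ≈ 760045.5

τ̂_st = Σ N_h ȳ_h = 700·34.54 + 2950·123.38 + 2750·85.53 + 900·111.62 + 1300·27.87 = 760045.5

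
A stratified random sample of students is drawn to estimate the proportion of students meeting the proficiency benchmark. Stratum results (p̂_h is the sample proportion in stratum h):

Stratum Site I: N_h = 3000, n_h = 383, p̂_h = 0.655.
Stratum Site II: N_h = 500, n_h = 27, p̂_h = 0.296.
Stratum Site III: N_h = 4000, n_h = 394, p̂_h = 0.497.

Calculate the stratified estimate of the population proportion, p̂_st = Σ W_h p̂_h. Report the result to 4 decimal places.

N = 7500; stratum weights W_h = N_h/N.
p̂_st = Σ W_h p̂_h = (3000·0.655 + 500·0.296 + 4000·0.497)/7500 = 0.54680

p̂_st ≈ 0.5468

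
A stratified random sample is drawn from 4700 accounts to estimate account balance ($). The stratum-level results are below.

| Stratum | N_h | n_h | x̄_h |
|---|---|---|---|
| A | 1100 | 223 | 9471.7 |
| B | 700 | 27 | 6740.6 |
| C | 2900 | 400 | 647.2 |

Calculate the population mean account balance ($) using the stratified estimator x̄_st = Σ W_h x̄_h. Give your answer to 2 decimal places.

N = Σ N_h = 4700. Stratum weights W_h = N_h/N.
x̄_st = (1100·9471.7 + 700·6740.6 + 2900·647.2) / 4700 = 3620.0362

x̄_st ≈ 3620.04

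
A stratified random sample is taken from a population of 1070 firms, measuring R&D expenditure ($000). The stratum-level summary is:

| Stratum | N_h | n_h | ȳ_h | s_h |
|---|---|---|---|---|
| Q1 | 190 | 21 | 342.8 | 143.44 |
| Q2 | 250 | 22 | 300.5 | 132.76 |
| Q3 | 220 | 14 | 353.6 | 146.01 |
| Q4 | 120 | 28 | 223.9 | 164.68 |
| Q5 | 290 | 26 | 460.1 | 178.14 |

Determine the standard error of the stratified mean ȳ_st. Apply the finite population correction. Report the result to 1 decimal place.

V̂(ȳ_st) = Σ W_h² (1 − n_h/N_h) s_h²/n_h, with W_h = N_h/N and N = 1070:
  stratum Q1: (190/1070)²·(1 − 21/190)·143.44²/21 = 27.4786
  stratum Q2: (250/1070)²·(1 − 22/250)·132.76²/22 = 39.8859
  stratum Q3: (220/1070)²·(1 − 14/220)·146.01²/14 = 60.2781
  stratum Q4: (120/1070)²·(1 − 28/120)·164.68²/28 = 9.33953
  stratum Q5: (290/1070)²·(1 − 26/290)·178.14²/26 = 81.6176
V̂(ȳ_st) = 218.6
SE(ȳ_st) = √218.6 = 14.7851

SE(ȳ_st) ≈ 14.8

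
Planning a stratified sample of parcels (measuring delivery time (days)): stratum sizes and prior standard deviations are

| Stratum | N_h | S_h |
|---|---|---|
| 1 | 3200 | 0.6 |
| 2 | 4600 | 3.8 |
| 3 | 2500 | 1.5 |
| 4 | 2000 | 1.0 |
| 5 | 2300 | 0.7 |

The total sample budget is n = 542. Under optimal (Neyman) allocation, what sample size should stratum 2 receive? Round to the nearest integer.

354

Neyman allocation: n_h = n · N_h S_h / Σ N_i S_i, with n = 542.
  stratum 1: N_h·S_h = 3200·0.6 = 1920.00
  stratum 2: N_h·S_h = 4600·3.8 = 17480.00
  stratum 3: N_h·S_h = 2500·1.5 = 3750.00
  stratum 4: N_h·S_h = 2000·1.0 = 2000.00
  stratum 5: N_h·S_h = 2300·0.7 = 1610.00
Σ N_h S_h = 26760.00
n for stratum 2 = 542·17480.00/26760.00 = 354.042 → 354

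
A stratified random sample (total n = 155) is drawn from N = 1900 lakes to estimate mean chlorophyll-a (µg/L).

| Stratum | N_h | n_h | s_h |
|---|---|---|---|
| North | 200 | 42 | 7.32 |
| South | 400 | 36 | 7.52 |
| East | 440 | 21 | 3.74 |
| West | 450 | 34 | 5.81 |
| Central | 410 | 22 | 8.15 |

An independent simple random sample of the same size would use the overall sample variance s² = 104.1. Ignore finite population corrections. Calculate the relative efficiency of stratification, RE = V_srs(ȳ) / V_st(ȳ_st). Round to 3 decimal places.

V̂(ȳ_st) = Σ W_h² s_h²/n_h, with W_h = N_h/N and N = 1900:
  stratum North: (200/1900)²·7.32²/42 = 0.014136
  stratum South: (400/1900)²·7.52²/36 = 0.0696219
  stratum East: (440/1900)²·3.74²/21 = 0.0357209
  stratum West: (450/1900)²·5.81²/34 = 0.0556918
  stratum Central: (410/1900)²·8.15²/22 = 0.14059
V_st = 0.31576
V_srs = s²/n = 104.1/155 = 0.671613
Relative efficiency = V_srs / V_st = 0.671613/0.31576 = 2.1270

RE ≈ 2.127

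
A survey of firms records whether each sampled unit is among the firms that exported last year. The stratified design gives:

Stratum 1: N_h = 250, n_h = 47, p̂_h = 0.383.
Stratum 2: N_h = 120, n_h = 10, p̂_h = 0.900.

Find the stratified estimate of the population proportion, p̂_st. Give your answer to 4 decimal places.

p̂_st ≈ 0.5507

N = 370; stratum weights W_h = N_h/N.
p̂_st = Σ W_h p̂_h = (250·0.383 + 120·0.900)/370 = 0.55068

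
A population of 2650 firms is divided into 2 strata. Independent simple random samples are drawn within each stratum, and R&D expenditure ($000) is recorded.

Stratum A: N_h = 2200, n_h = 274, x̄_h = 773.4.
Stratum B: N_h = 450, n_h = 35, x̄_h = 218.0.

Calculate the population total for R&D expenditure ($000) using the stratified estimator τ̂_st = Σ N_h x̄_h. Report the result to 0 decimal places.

τ̂_st ≈ 1799580

τ̂_st = Σ N_h x̄_h = 2200·773.4 + 450·218.0 = 1799580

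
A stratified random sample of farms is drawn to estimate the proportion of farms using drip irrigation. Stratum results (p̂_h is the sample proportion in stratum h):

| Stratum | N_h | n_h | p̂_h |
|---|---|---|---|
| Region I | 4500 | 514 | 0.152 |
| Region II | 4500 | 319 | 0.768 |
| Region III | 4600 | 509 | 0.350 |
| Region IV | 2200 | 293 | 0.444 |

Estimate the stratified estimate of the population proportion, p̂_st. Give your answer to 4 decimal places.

p̂_st ≈ 0.4257

N = 15800; stratum weights W_h = N_h/N.
p̂_st = Σ W_h p̂_h = (4500·0.152 + 4500·0.768 + 4600·0.350 + 2200·0.444)/15800 = 0.42575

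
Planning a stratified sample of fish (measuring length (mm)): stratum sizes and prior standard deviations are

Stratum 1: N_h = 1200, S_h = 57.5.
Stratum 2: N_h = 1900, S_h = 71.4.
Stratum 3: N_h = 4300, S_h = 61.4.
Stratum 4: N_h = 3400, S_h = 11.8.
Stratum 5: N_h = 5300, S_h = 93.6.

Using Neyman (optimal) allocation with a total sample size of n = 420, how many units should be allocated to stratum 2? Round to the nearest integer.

57

Neyman allocation: n_h = n · N_h S_h / Σ N_i S_i, with n = 420.
  stratum 1: N_h·S_h = 1200·57.5 = 69000.00
  stratum 2: N_h·S_h = 1900·71.4 = 135660.00
  stratum 3: N_h·S_h = 4300·61.4 = 264020.00
  stratum 4: N_h·S_h = 3400·11.8 = 40120.00
  stratum 5: N_h·S_h = 5300·93.6 = 496080.00
Σ N_h S_h = 1004880.00
n for stratum 2 = 420·135660.00/1004880.00 = 56.701 → 57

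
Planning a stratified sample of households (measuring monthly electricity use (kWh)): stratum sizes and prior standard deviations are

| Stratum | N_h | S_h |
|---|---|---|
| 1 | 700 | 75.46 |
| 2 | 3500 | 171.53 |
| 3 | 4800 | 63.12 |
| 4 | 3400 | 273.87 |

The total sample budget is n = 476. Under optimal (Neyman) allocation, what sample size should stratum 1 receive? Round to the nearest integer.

Neyman allocation: n_h = n · N_h S_h / Σ N_i S_i, with n = 476.
  stratum 1: N_h·S_h = 700·75.46 = 52822.00
  stratum 2: N_h·S_h = 3500·171.53 = 600355.00
  stratum 3: N_h·S_h = 4800·63.12 = 302976.00
  stratum 4: N_h·S_h = 3400·273.87 = 931158.00
Σ N_h S_h = 1887311.00
n for stratum 1 = 476·52822.00/1887311.00 = 13.322 → 13

13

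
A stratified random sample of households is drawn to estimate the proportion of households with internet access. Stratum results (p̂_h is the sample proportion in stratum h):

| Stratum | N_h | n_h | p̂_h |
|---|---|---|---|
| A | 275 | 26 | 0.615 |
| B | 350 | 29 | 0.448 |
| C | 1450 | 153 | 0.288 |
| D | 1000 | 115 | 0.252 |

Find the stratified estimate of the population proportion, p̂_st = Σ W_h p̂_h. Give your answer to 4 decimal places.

N = 3075; stratum weights W_h = N_h/N.
p̂_st = Σ W_h p̂_h = (275·0.615 + 350·0.448 + 1450·0.288 + 1000·0.252)/3075 = 0.32375

p̂_st ≈ 0.3237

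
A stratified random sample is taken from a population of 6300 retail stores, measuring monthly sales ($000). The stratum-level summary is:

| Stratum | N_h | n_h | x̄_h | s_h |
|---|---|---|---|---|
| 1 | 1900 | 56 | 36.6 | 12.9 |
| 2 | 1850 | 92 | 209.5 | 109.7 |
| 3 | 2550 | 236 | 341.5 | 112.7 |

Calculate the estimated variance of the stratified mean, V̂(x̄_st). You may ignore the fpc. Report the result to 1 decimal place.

V̂(x̄_st) ≈ 20.4

V̂(x̄_st) = Σ W_h² s_h²/n_h, with W_h = N_h/N and N = 6300:
  stratum 1: (1900/6300)²·12.9²/56 = 0.270282
  stratum 2: (1850/6300)²·109.7²/92 = 11.2794
  stratum 3: (2550/6300)²·112.7²/236 = 8.81729
V̂(x̄_st) = 20.367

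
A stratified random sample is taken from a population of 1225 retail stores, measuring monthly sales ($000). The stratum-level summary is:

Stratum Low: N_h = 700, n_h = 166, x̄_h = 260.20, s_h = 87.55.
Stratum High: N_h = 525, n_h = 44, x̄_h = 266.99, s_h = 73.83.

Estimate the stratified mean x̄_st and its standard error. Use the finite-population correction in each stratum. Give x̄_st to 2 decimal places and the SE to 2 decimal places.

x̄_st = Σ W_h x̄_h = (700·260.20 + 525·266.99)/1225 = 263.11000
V̂(x̄_st) = Σ W_h² (1 − n_h/N_h) s_h²/n_h, with W_h = N_h/N and N = 1225:
  stratum Low: (700/1225)²·(1 − 166/700)·87.55²/166 = 11.5019
  stratum High: (525/1225)²·(1 − 44/525)·73.83²/44 = 20.8471
V̂(x̄_st) = 32.349
SE(x̄_st) = √32.349 = 5.68762

x̄_st ≈ 263.11, SE ≈ 5.69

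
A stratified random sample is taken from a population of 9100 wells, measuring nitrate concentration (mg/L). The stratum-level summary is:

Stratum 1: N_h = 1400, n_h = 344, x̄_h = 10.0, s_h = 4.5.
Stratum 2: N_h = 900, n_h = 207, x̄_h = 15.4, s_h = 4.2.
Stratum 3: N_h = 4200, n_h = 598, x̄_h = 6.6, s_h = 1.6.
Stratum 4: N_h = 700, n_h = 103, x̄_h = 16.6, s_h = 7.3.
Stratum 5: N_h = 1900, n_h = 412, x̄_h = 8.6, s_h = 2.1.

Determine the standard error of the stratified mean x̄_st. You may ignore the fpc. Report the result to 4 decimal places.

SE(x̄_st) ≈ 0.0817

V̂(x̄_st) = Σ W_h² s_h²/n_h, with W_h = N_h/N and N = 9100:
  stratum 1: (1400/9100)²·4.5²/344 = 0.00139328
  stratum 2: (900/9100)²·4.2²/207 = 0.000833548
  stratum 3: (4200/9100)²·1.6²/598 = 0.000911915
  stratum 4: (700/9100)²·7.3²/103 = 0.00306141
  stratum 5: (1900/9100)²·2.1²/412 = 0.000466623
V̂(x̄_st) = 0.00666678
SE(x̄_st) = √0.00666678 = 0.0816504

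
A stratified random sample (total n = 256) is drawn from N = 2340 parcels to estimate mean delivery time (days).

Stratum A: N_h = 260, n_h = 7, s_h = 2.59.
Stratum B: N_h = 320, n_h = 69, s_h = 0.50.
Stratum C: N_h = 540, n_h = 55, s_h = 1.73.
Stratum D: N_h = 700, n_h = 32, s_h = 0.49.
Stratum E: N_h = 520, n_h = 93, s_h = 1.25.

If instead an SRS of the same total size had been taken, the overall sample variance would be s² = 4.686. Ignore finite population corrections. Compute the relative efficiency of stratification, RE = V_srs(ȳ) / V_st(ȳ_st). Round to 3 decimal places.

V̂(ȳ_st) = Σ W_h² s_h²/n_h, with W_h = N_h/N and N = 2340:
  stratum A: (260/2340)²·2.59²/7 = 0.0118309
  stratum B: (320/2340)²·0.50²/69 = 6.77578e-05
  stratum C: (540/2340)²·1.73²/55 = 0.00289791
  stratum D: (700/2340)²·0.49²/32 = 0.000671439
  stratum E: (520/2340)²·1.25²/93 = 0.000829683
V_st = 0.0162977
V_srs = s²/n = 4.686/256 = 0.0183047
Relative efficiency = V_srs / V_st = 0.0183047/0.0162977 = 1.1231

RE ≈ 1.123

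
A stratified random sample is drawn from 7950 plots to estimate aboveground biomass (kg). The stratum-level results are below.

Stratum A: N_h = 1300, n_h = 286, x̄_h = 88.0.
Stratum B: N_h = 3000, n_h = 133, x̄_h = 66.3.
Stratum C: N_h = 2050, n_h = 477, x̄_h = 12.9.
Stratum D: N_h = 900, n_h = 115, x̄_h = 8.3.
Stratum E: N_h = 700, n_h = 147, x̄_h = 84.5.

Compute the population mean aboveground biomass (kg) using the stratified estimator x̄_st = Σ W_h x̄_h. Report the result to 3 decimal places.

x̄_st ≈ 51.115

N = Σ N_h = 7950. Stratum weights W_h = N_h/N.
x̄_st = (1300·88.0 + 3000·66.3 + 2050·12.9 + 900·8.3 + 700·84.5) / 7950 = 51.11509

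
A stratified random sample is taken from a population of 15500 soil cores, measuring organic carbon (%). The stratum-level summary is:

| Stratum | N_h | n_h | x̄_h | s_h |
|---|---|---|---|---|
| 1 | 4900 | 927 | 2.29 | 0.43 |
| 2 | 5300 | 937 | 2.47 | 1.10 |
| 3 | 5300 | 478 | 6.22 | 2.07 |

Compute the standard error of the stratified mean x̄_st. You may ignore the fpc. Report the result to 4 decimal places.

SE(x̄_st) ≈ 0.0349

V̂(x̄_st) = Σ W_h² s_h²/n_h, with W_h = N_h/N and N = 15500:
  stratum 1: (4900/15500)²·0.43²/927 = 1.99336e-05
  stratum 2: (5300/15500)²·1.10²/937 = 0.000150985
  stratum 3: (5300/15500)²·2.07²/478 = 0.0010481
V̂(x̄_st) = 0.00121901
SE(x̄_st) = √0.00121901 = 0.0349144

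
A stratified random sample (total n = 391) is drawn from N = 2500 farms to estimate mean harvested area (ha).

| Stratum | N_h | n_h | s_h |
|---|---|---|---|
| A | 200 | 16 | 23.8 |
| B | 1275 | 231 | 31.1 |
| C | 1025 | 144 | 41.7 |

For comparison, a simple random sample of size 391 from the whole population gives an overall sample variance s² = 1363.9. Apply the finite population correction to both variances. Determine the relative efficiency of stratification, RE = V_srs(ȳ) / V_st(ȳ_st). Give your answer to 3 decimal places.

RE ≈ 1.034

V̂(ȳ_st) = Σ W_h² (1 − n_h/N_h) s_h²/n_h, with W_h = N_h/N and N = 2500:
  stratum A: (200/2500)²·(1 − 16/200)·23.8²/16 = 0.20845
  stratum B: (1275/2500)²·(1 − 231/1275)·31.1²/231 = 0.891742
  stratum C: (1025/2500)²·(1 − 144/1025)·41.7²/144 = 1.74473
V_st = 2.84493
V_srs = (1 − 391/2500)·1363.9/391 = 2.94268
Relative efficiency = V_srs / V_st = 2.94268/2.84493 = 1.0344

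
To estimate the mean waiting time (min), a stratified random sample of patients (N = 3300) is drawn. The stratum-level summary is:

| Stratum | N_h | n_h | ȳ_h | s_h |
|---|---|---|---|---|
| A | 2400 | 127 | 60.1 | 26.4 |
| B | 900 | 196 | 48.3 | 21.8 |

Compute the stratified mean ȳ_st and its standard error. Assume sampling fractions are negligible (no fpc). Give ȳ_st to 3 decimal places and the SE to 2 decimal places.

ȳ_st ≈ 56.882, SE ≈ 1.76

ȳ_st = Σ W_h ȳ_h = (2400·60.1 + 900·48.3)/3300 = 56.88182
V̂(ȳ_st) = Σ W_h² s_h²/n_h, with W_h = N_h/N and N = 3300:
  stratum A: (2400/3300)²·26.4²/127 = 2.90268
  stratum B: (900/3300)²·21.8²/196 = 0.180349
V̂(ȳ_st) = 3.08303
SE(ȳ_st) = √3.08303 = 1.75585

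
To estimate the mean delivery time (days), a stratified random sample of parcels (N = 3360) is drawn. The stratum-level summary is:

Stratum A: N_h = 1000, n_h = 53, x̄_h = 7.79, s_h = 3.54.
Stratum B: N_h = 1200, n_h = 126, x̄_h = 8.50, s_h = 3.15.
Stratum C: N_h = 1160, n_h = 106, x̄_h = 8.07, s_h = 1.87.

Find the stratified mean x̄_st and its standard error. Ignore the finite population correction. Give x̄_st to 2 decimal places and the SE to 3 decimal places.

x̄_st = Σ W_h x̄_h = (1000·7.79 + 1200·8.50 + 1160·8.07)/3360 = 8.14024
V̂(x̄_st) = Σ W_h² s_h²/n_h, with W_h = N_h/N and N = 3360:
  stratum A: (1000/3360)²·3.54²/53 = 0.0209436
  stratum B: (1200/3360)²·3.15²/126 = 0.0100446
  stratum C: (1160/3360)²·1.87²/106 = 0.00393201
V̂(x̄_st) = 0.0349203
SE(x̄_st) = √0.0349203 = 0.18687

x̄_st ≈ 8.14, SE ≈ 0.187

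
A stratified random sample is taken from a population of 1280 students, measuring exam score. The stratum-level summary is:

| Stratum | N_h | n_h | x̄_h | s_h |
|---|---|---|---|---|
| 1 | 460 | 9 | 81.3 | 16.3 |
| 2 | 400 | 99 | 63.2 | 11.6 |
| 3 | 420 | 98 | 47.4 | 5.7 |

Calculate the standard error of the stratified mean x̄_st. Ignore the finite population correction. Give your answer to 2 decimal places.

SE(x̄_st) ≈ 2.00

V̂(x̄_st) = Σ W_h² s_h²/n_h, with W_h = N_h/N and N = 1280:
  stratum 1: (460/1280)²·16.3²/9 = 3.81266
  stratum 2: (400/1280)²·11.6²/99 = 0.132734
  stratum 3: (420/1280)²·5.7²/98 = 0.0356946
V̂(x̄_st) = 3.98109
SE(x̄_st) = √3.98109 = 1.99527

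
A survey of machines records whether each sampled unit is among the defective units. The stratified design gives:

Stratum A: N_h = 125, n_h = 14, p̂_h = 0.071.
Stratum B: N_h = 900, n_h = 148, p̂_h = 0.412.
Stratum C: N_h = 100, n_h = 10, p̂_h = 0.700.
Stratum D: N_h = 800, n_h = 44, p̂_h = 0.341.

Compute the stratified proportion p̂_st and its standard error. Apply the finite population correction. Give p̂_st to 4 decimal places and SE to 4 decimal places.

p̂_st ≈ 0.3753, SE ≈ 0.0351

N = 1925; stratum weights W_h = N_h/N.
p̂_st = Σ W_h p̂_h = (125·0.071 + 900·0.412 + 100·0.700 + 800·0.341)/1925 = 0.37531
V̂(p̂_st) = Σ W_h² (1 − n_h/N_h) p̂_h(1−p̂_h)/(n_h−1):
  stratum A: (125/1925)²·(1 − 14/125)·0.071·0.929/13 = 1.89978e-05
  stratum B: (900/1925)²·(1 − 148/900)·0.412·0.588/147 = 0.000300993
  stratum C: (100/1925)²·(1 − 10/100)·0.700·0.300/9 = 5.66706e-05
  stratum D: (800/1925)²·(1 − 44/800)·0.341·0.659/43 = 0.000852946
V̂(p̂_st) = 0.00122961; SE = √V̂ = 0.0350658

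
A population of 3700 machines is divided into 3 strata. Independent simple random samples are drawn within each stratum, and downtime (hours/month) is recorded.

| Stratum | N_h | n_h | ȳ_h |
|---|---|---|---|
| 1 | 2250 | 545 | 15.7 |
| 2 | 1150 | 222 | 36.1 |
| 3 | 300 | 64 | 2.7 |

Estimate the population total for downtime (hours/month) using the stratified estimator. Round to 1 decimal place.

τ̂_st = Σ N_h ȳ_h = 2250·15.7 + 1150·36.1 + 300·2.7 = 77650.0

τ̂_st ≈ 77650.0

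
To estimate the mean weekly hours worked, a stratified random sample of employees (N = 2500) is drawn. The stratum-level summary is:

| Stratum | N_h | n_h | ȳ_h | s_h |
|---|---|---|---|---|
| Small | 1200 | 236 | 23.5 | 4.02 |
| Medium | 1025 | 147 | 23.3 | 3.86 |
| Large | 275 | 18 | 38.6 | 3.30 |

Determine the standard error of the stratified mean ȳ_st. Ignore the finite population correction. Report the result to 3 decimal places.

SE(ȳ_st) ≈ 0.200

V̂(ȳ_st) = Σ W_h² s_h²/n_h, with W_h = N_h/N and N = 2500:
  stratum Small: (1200/2500)²·4.02²/236 = 0.0157769
  stratum Medium: (1025/2500)²·3.86²/147 = 0.0170383
  stratum Large: (275/2500)²·3.30²/18 = 0.0073205
V̂(ȳ_st) = 0.0401357
SE(ȳ_st) = √0.0401357 = 0.200339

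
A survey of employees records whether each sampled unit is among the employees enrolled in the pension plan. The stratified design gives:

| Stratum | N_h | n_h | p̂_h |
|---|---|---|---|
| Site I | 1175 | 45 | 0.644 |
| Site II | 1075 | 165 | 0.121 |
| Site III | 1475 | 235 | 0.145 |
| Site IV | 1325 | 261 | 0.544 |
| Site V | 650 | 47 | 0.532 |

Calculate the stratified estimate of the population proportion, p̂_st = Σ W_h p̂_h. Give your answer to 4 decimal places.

N = 5700; stratum weights W_h = N_h/N.
p̂_st = Σ W_h p̂_h = (1175·0.644 + 1075·0.121 + 1475·0.145 + 1325·0.544 + 650·0.532)/5700 = 0.38022

p̂_st ≈ 0.3802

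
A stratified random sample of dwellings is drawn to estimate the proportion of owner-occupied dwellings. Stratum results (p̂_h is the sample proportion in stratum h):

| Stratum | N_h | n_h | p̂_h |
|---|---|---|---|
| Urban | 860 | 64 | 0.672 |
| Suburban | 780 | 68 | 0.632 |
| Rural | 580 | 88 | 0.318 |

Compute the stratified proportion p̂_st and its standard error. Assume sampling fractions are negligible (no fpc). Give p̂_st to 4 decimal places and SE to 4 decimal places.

N = 2220; stratum weights W_h = N_h/N.
p̂_st = Σ W_h p̂_h = (860·0.672 + 780·0.632 + 580·0.318)/2220 = 0.56546
V̂(p̂_st) = Σ W_h² p̂_h(1−p̂_h)/(n_h−1):
  stratum Urban: (860/2220)²·0.672·0.328/63 = 0.000525041
  stratum Suburban: (780/2220)²·0.632·0.368/67 = 0.000428522
  stratum Rural: (580/2220)²·0.318·0.682/87 = 0.000170154
V̂(p̂_st) = 0.00112372; SE = √V̂ = 0.0335219

p̂_st ≈ 0.5655, SE ≈ 0.0335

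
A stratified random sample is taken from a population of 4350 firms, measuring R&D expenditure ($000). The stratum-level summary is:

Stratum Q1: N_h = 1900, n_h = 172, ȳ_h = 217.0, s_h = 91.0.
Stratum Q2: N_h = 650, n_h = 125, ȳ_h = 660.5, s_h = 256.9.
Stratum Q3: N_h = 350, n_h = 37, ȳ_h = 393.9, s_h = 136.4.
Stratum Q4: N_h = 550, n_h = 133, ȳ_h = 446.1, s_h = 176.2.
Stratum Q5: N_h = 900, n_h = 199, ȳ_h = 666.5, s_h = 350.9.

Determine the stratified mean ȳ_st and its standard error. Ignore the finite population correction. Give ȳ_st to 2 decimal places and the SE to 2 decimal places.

ȳ_st = Σ W_h ȳ_h = (1900·217.0 + 650·660.5 + 350·393.9 + 550·446.1 + 900·666.5)/4350 = 419.47011
V̂(ȳ_st) = Σ W_h² s_h²/n_h, with W_h = N_h/N and N = 4350:
  stratum Q1: (1900/4350)²·91.0²/172 = 9.18508
  stratum Q2: (650/4350)²·256.9²/125 = 11.7887
  stratum Q3: (350/4350)²·136.4²/37 = 3.25525
  stratum Q4: (550/4350)²·176.2²/133 = 3.7317
  stratum Q5: (900/4350)²·350.9²/199 = 26.4862
V̂(ȳ_st) = 54.447
SE(ȳ_st) = √54.447 = 7.37882

ȳ_st ≈ 419.47, SE ≈ 7.38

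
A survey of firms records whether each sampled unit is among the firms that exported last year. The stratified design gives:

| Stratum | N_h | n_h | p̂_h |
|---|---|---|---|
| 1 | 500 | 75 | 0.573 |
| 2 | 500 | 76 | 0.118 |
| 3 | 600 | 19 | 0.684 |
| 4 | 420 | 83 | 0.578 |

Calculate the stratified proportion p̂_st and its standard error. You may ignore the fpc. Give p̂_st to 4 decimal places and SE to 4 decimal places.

N = 2020; stratum weights W_h = N_h/N.
p̂_st = Σ W_h p̂_h = (500·0.573 + 500·0.118 + 600·0.684 + 420·0.578)/2020 = 0.49439
V̂(p̂_st) = Σ W_h² p̂_h(1−p̂_h)/(n_h−1):
  stratum 1: (500/2020)²·0.573·0.427/74 = 0.000202576
  stratum 2: (500/2020)²·0.118·0.882/75 = 8.50211e-05
  stratum 3: (600/2020)²·0.684·0.316/18 = 0.00105943
  stratum 4: (420/2020)²·0.578·0.422/82 = 0.000128594
V̂(p̂_st) = 0.00147562; SE = √V̂ = 0.0384138

p̂_st ≈ 0.4944, SE ≈ 0.0384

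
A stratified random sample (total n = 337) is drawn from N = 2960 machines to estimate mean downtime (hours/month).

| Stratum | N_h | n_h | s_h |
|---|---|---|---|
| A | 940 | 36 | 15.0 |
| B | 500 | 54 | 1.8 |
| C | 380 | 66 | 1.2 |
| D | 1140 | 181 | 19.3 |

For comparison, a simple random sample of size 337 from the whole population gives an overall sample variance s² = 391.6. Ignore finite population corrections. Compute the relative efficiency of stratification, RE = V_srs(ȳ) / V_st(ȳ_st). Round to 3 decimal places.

V̂(ȳ_st) = Σ W_h² s_h²/n_h, with W_h = N_h/N and N = 2960:
  stratum A: (940/2960)²·15.0²/36 = 0.630307
  stratum B: (500/2960)²·1.8²/54 = 0.00171202
  stratum C: (380/2960)²·1.2²/66 = 0.000359586
  stratum D: (1140/2960)²·19.3²/181 = 0.305255
V_st = 0.937634
V_srs = s²/n = 391.6/337 = 1.16202
Relative efficiency = V_srs / V_st = 1.16202/0.937634 = 1.2393

RE ≈ 1.239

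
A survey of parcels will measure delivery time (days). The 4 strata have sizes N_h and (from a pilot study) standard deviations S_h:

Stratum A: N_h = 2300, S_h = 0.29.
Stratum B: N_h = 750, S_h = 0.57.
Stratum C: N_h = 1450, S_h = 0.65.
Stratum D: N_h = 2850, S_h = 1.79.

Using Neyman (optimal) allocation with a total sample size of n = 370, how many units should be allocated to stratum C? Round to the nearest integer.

Neyman allocation: n_h = n · N_h S_h / Σ N_i S_i, with n = 370.
  stratum A: N_h·S_h = 2300·0.29 = 667.00
  stratum B: N_h·S_h = 750·0.57 = 427.50
  stratum C: N_h·S_h = 1450·0.65 = 942.50
  stratum D: N_h·S_h = 2850·1.79 = 5101.50
Σ N_h S_h = 7138.50
n for stratum C = 370·942.50/7138.50 = 48.851 → 49

49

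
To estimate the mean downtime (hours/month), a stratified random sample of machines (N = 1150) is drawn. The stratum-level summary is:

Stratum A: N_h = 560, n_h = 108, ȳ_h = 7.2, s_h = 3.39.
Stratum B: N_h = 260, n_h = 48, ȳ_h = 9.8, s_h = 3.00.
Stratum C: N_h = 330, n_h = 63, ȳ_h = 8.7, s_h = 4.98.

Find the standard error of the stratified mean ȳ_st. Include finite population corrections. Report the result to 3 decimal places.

V̂(ȳ_st) = Σ W_h² (1 − n_h/N_h) s_h²/n_h, with W_h = N_h/N and N = 1150:
  stratum A: (560/1150)²·(1 − 108/560)·3.39²/108 = 0.020366
  stratum B: (260/1150)²·(1 − 48/260)·3.00²/48 = 0.00781474
  stratum C: (330/1150)²·(1 − 63/330)·4.98²/63 = 0.0262269
V̂(ȳ_st) = 0.0544077
SE(ȳ_st) = √0.0544077 = 0.233255

SE(ȳ_st) ≈ 0.233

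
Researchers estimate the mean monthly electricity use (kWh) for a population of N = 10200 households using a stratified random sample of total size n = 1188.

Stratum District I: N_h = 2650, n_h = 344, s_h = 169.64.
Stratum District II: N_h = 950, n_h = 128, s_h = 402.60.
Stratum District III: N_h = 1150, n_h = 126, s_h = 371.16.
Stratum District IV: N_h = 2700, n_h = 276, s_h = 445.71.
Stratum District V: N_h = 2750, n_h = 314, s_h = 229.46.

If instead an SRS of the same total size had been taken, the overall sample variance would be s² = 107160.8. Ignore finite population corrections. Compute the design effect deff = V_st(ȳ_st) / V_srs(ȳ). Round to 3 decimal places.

V̂(ȳ_st) = Σ W_h² s_h²/n_h, with W_h = N_h/N and N = 10200:
  stratum District I: (2650/10200)²·169.64²/344 = 5.64663
  stratum District II: (950/10200)²·402.60²/128 = 10.9846
  stratum District III: (1150/10200)²·371.16²/126 = 13.8978
  stratum District IV: (2700/10200)²·445.71²/276 = 50.4339
  stratum District V: (2750/10200)²·229.46²/314 = 12.1885
V_st = 93.1515
V_srs = s²/n = 107160.8/1188 = 90.2027
deff = V_st / V_srs = 93.1515/90.2027 = 1.0327

deff ≈ 1.033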